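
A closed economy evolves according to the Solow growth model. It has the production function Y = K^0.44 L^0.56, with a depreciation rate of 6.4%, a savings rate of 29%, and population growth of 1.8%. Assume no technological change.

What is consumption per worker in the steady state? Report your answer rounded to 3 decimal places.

c* ≈ 1.916

At the steady state, Δk = 0, so s·k^α = (n + δ)·k.
Rearranging, k^(1−α) = s / (n + δ).
k^0.56 = 0.29 / (0.018 + 0.064) = 0.29 / 0.082 = 3.5366
k* = 3.5366^(1/0.56) ≈ 9.5415
y* = (k*)^α = 9.5415^0.44 ≈ 2.6979
c* = (1 − s)·y* = (1 − 0.29) × 2.6979 ≈ 1.9155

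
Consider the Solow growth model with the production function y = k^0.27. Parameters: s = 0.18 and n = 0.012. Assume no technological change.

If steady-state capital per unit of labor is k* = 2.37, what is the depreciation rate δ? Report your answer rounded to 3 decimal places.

δ ≈ 0.084

Steady state requires s·f(k) = (n + δ)·k, i.e. s·k^α = (n + δ)·k.
So s / (n + δ) = (k*)^(1−α) = 2.37^0.73 = 1.8774.
Therefore n + δ = s / 1.8774 = 0.18 / 1.8774 = 0.0959, so δ = 0.0959 − 0.012 = 0.0839.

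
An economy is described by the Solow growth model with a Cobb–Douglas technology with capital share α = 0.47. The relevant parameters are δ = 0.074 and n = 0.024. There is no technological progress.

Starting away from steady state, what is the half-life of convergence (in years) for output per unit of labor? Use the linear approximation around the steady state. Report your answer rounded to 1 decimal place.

half-life ≈ 13.3 years

Near the steady state the convergence rate is λ = (1 − α)(n + δ).
λ = (1 − 0.47) × 0.098 = 0.53 × 0.098 = 0.05194
Half-life = ln 2 / λ = 0.6931 / 0.05194 ≈ 13.34 years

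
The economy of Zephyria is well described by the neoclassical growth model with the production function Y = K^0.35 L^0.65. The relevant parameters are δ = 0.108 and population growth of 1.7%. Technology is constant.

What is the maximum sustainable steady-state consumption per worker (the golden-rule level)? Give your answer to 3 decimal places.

c_gold ≈ 1.132

At the golden rule, f'(k) = n + δ, so α·k^(α−1) = n + δ and k_gold = (α/(n + δ))^(1/(1−α)).
k_gold = (0.35/0.125)^(1/0.65) = 2.8000^1.5385 ≈ 4.8748
c_gold = f(k_gold) − (n + δ)·k_gold = 1.7409 − 0.125×4.8748 ≈ 1.1316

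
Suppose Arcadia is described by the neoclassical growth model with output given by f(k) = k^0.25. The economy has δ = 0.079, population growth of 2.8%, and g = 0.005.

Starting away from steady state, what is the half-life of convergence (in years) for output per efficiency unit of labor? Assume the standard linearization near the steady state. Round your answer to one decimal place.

Near the steady state the convergence rate is λ = (1 − α)(n + g + δ).
λ = (1 − 0.25) × 0.112 = 0.75 × 0.112 = 0.0840
Half-life = ln 2 / λ = 0.6931 / 0.0840 ≈ 8.25 years

about 8.3 years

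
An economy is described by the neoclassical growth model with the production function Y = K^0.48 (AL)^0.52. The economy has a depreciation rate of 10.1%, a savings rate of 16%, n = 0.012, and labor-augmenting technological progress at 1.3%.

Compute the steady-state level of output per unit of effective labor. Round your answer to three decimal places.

In steady state, investment equals break-even investment: s·k^α = (n + g + δ)·k.
Rearranging, k^(1−α) = s / (n + g + δ).
k^0.52 = 0.16 / (0.012 + 0.013 + 0.101) = 0.16 / 0.126 = 1.2698
k* = 1.2698^(1/0.52) ≈ 1.5830
y* = (k*)^α = 1.5830^0.48 ≈ 1.2467

y* = 1.247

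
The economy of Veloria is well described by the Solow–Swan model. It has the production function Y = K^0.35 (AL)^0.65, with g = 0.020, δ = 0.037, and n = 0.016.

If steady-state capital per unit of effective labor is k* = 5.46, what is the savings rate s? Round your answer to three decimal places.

s ≈ 0.220

In steady state, investment equals break-even investment: s·k^α = (n + g + δ)·k.
So s / (n + g + δ) = (k*)^(1−α) = 5.46^0.65 = 3.0142.
Therefore s = 3.0142 × (n + g + δ) = 3.0142 × 0.073 = 0.2200.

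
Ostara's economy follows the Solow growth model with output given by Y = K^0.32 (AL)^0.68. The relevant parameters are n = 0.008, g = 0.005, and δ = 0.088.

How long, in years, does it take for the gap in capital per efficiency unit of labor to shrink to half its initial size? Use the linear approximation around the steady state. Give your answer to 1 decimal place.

Near the steady state the convergence rate is λ = (1 − α)(n + g + δ).
λ = (1 − 0.32) × 0.101 = 0.68 × 0.101 = 0.06868
Half-life = ln 2 / λ = 0.6931 / 0.06868 ≈ 10.09 years

half-life ≈ 10.1 years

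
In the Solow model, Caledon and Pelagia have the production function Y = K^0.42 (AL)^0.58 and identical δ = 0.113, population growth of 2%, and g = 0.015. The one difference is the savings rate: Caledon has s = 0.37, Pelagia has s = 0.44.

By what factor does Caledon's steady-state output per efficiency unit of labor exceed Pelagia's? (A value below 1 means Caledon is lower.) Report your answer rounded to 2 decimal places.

Steady-state y* = [s/(n + g + δ)]^(α/(1−α)), so the ratio is [ (s_C/(n + g + δ)_C) / (s_P/(n + g + δ)_P) ]^0.7241.
s_C/(n + g + δ)_C = 0.37/0.148 = 2.5000; s_P/(n + g + δ)_P = 0.44/0.148 = 2.9730.
Ratio = (2.5000/2.9730)^0.7241 = 0.8409^0.7241 ≈ 0.8821

ratio ≈ 0.88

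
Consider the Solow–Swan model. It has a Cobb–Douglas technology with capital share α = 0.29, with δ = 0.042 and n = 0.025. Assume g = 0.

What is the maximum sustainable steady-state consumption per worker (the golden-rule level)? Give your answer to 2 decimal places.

c_gold ≈ 1.29

At the golden rule, f'(k) = n + δ, so α·k^(α−1) = n + δ and k_gold = (α/(n + δ))^(1/(1−α)).
k_gold = (0.29/0.067)^(1/0.71) = 4.3284^1.4085 ≈ 7.8753
c_gold = f(k_gold) − (n + δ)·k_gold = 1.8194 − 0.067×7.8753 ≈ 1.2918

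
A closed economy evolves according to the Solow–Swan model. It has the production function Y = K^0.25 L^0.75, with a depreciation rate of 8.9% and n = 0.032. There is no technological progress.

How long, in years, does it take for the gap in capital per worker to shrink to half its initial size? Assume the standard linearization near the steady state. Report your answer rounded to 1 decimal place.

about 7.6 years

Near the steady state the convergence rate is λ = (1 − α)(n + δ).
λ = (1 − 0.25) × 0.121 = 0.75 × 0.121 = 0.09075
Half-life = ln 2 / λ = 0.6931 / 0.09075 ≈ 7.64 years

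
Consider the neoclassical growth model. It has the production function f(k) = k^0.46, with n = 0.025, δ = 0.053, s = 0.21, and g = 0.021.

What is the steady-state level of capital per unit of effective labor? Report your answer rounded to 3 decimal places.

In steady state, investment equals break-even investment: s·k^α = (n + g + δ)·k.
Dividing both sides by k: k^(1−α) = s / (n + g + δ).
k^0.54 = 0.21 / (0.025 + 0.021 + 0.053) = 0.21 / 0.099 = 2.1212
k* = 2.1212^(1/0.54) ≈ 4.0251

k* ≈ 4.025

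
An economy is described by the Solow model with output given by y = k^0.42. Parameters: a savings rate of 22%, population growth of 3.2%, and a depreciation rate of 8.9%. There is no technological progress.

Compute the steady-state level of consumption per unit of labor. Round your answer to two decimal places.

c* = 1.20

In steady state, investment equals break-even investment: s·k^α = (n + δ)·k.
Dividing both sides by k: k^(1−α) = s / (n + δ).
k^0.58 = 0.22 / (0.032 + 0.089) = 0.22 / 0.121 = 1.8182
k* = 1.8182^(1/0.58) ≈ 2.8032
y* = (k*)^α = 2.8032^0.42 ≈ 1.5418
c* = (1 − s)·y* = (1 − 0.22) × 1.5418 ≈ 1.2026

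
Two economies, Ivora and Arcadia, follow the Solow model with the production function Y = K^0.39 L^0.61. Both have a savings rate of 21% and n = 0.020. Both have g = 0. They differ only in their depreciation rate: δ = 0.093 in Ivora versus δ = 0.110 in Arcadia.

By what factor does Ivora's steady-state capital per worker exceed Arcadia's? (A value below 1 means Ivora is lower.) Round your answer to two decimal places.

ratio ≈ 1.26

Steady-state k* = [s/(n + δ)]^(1/(1−α)), so the ratio is [ (s_I/(n + δ)_I) / (s_A/(n + δ)_A) ]^1.6393.
s_I/(n + δ)_I = 0.21/0.113 = 1.8584; s_A/(n + δ)_A = 0.21/0.130 = 1.6154.
Ratio = (1.8584/1.6154)^1.6393 = 1.1504^1.6393 ≈ 1.2582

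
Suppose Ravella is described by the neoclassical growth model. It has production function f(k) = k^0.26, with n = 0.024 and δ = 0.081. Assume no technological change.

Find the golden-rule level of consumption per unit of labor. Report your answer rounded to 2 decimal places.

At the golden rule, f'(k) = n + δ, so α·k^(α−1) = n + δ and k_gold = (α/(n + δ))^(1/(1−α)).
k_gold = (0.26/0.105)^(1/0.74) = 2.4762^1.3514 ≈ 3.4054
c_gold = f(k_gold) − (n + δ)·k_gold = 1.3752 − 0.105×3.4054 ≈ 1.0176

c_gold ≈ 1.02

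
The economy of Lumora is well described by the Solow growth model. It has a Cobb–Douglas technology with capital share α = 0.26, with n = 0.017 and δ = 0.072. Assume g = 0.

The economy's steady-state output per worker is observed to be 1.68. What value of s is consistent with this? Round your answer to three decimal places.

At the steady state, Δk = 0, so s·k^α = (n + δ)·k.
Since y* = [s/(n + δ)]^(α/(1−α)), we have s/(n + δ) = (y*)^((1−α)/α) = 1.68^2.8462 = 4.3780.
Therefore s = 4.3780 × (n + δ) = 4.3780 × 0.089 = 0.3896.

s ≈ 0.390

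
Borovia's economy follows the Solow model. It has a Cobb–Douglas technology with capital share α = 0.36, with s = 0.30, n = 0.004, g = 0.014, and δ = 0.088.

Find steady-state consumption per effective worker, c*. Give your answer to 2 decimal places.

At the steady state, Δk = 0, so s·k^α = (n + g + δ)·k.
Dividing both sides by k: k^(1−α) = s / (n + g + δ).
k^0.64 = 0.30 / (0.004 + 0.014 + 0.088) = 0.30 / 0.106 = 2.8302
k* = 2.8302^(1/0.64) ≈ 5.0812
y* = (k*)^α = 5.0812^0.36 ≈ 1.7953
c* = (1 − s)·y* = (1 − 0.30) × 1.7953 ≈ 1.2567

c* ≈ 1.26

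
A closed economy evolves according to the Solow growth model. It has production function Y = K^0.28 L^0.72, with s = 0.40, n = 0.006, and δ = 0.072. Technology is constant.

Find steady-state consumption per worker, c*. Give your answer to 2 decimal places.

c* = 1.13

In steady state, investment equals break-even investment: s·k^α = (n + δ)·k.
Dividing both sides by k: k^(1−α) = s / (n + δ).
k^0.72 = 0.40 / (0.006 + 0.072) = 0.40 / 0.078 = 5.1282
k* = 5.1282^(1/0.72) ≈ 9.6842
y* = (k*)^α = 9.6842^0.28 ≈ 1.8884
c* = (1 − s)·y* = (1 − 0.40) × 1.8884 ≈ 1.1330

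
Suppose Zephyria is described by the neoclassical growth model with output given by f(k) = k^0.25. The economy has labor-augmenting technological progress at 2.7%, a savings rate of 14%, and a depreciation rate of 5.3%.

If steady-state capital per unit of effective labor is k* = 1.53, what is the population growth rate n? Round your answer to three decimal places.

Steady state requires s·f(k) = (n + g + δ)·k, i.e. s·k^α = (n + g + δ)·k.
So s / (n + g + δ) = (k*)^(1−α) = 1.53^0.75 = 1.3757.
Therefore n + g + δ = s / 1.3757 = 0.14 / 1.3757 = 0.1018, so n = 0.1018 − 0.080 = 0.0218.

n ≈ 0.022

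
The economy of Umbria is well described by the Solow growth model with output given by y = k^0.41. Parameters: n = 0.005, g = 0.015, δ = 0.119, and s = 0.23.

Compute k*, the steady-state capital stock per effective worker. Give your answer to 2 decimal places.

k* = 2.35

In steady state, investment equals break-even investment: s·k^α = (n + g + δ)·k.
Dividing both sides by k: k^(1−α) = s / (n + g + δ).
k^0.59 = 0.23 / (0.005 + 0.015 + 0.119) = 0.23 / 0.139 = 1.6547
k* = 1.6547^(1/0.59) ≈ 2.3481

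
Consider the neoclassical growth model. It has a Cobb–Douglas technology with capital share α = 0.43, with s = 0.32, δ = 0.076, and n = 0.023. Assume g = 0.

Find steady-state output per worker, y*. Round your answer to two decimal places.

At the steady state, Δk = 0, so s·k^α = (n + δ)·k.
Dividing both sides by k: k^(1−α) = s / (n + δ).
k^0.57 = 0.32 / (0.023 + 0.076) = 0.32 / 0.099 = 3.2323
k* = 3.2323^(1/0.57) ≈ 7.8321
y* = (k*)^α = 7.8321^0.43 ≈ 2.4231

y* = 2.42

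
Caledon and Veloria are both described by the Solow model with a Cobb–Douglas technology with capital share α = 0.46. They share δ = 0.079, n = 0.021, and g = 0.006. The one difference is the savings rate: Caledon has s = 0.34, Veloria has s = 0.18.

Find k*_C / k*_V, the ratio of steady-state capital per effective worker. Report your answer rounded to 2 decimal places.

Steady-state k* = [s/(n + g + δ)]^(1/(1−α)), so the ratio is [ (s_C/(n + g + δ)_C) / (s_V/(n + g + δ)_V) ]^1.8519.
s_C/(n + g + δ)_C = 0.34/0.106 = 3.2075; s_V/(n + g + δ)_V = 0.18/0.106 = 1.6981.
Ratio = (3.2075/1.6981)^1.8519 = 1.8889^1.8519 ≈ 3.2472

ratio ≈ 3.25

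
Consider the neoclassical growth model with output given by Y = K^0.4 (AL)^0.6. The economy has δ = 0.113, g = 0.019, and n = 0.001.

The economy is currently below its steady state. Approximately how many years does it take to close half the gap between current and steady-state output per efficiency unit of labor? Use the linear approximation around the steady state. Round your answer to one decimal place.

Near the steady state the convergence rate is λ = (1 − α)(n + g + δ).
λ = (1 − 0.4) × 0.133 = 0.6 × 0.133 = 0.0798
Half-life = ln 2 / λ = 0.6931 / 0.0798 ≈ 8.69 years

half-life ≈ 8.7 years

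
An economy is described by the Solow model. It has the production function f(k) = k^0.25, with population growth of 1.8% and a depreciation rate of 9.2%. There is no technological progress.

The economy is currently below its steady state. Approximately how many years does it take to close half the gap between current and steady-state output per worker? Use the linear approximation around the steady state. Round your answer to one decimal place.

Near the steady state the convergence rate is λ = (1 − α)(n + δ).
λ = (1 − 0.25) × 0.110 = 0.75 × 0.110 = 0.0825
Half-life = ln 2 / λ = 0.6931 / 0.0825 ≈ 8.40 years

half-life ≈ 8.4 years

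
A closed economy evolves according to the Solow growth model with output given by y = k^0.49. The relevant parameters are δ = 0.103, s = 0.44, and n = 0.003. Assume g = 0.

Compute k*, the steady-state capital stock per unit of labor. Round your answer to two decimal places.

In steady state, investment equals break-even investment: s·k^α = (n + δ)·k.
Dividing both sides by k: k^(1−α) = s / (n + δ).
k^0.51 = 0.44 / (0.003 + 0.103) = 0.44 / 0.106 = 4.1509
k* = 4.1509^(1/0.51) ≈ 16.2946

k* = 16.29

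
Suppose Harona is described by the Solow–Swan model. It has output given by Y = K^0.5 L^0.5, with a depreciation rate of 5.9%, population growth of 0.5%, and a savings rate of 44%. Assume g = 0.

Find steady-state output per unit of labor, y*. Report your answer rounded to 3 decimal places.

y* ≈ 6.875

At the steady state, Δk = 0, so s·k^α = (n + δ)·k.
Rearranging, k^(1−α) = s / (n + δ).
k^0.5 = 0.44 / (0.005 + 0.059) = 0.44 / 0.064 = 6.8750
k* = 6.8750^(1/0.5) ≈ 47.2656
y* = (k*)^α = 47.2656^0.5 ≈ 6.8750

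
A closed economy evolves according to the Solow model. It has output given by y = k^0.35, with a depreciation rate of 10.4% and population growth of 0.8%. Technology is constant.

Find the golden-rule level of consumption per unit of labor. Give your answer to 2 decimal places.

At the golden rule, f'(k) = n + δ, so α·k^(α−1) = n + δ and k_gold = (α/(n + δ))^(1/(1−α)).
k_gold = (0.35/0.112)^(1/0.65) = 3.1250^1.5385 ≈ 5.7720
c_gold = f(k_gold) − (n + δ)·k_gold = 1.8470 − 0.112×5.7720 ≈ 1.2005

c_gold ≈ 1.20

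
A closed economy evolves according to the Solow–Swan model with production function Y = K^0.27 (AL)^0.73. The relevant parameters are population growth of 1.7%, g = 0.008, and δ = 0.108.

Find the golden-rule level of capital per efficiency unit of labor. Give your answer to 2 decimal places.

k_gold ≈ 2.64

The golden rule sets f'(k) = n + g + δ, i.e. α·k^(α−1) = n + g + δ.
So k^(1−α) = α / (n + g + δ) = 0.27 / 0.133 = 2.0301.
k_gold = 2.0301^(1/0.73) ≈ 2.6379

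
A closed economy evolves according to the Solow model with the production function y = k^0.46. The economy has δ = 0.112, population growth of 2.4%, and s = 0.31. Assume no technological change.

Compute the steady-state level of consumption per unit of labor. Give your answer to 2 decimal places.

c* ≈ 1.39

Steady state requires s·f(k) = (n + δ)·k, i.e. s·k^α = (n + δ)·k.
Rearranging, k^(1−α) = s / (n + δ).
k^0.54 = 0.31 / (0.024 + 0.112) = 0.31 / 0.136 = 2.2794
k* = 2.2794^(1/0.54) ≈ 4.5987
y* = (k*)^α = 4.5987^0.46 ≈ 2.0175
c* = (1 − s)·y* = (1 − 0.31) × 2.0175 ≈ 1.3921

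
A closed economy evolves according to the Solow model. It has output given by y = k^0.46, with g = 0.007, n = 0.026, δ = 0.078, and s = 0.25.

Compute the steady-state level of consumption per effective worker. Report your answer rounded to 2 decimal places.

c* ≈ 1.50

In steady state, investment equals break-even investment: s·k^α = (n + g + δ)·k.
Dividing both sides by k: k^(1−α) = s / (n + g + δ).
k^0.54 = 0.25 / (0.026 + 0.007 + 0.078) = 0.25 / 0.111 = 2.2523
k* = 2.2523^(1/0.54) ≈ 4.4979
y* = (k*)^α = 4.4979^0.46 ≈ 1.9970
c* = (1 − s)·y* = (1 − 0.25) × 1.9970 ≈ 1.4978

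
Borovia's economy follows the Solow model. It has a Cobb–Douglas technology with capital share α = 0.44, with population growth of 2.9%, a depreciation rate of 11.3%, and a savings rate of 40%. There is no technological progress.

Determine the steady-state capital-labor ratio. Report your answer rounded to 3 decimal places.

k* = 6.356

At the steady state, Δk = 0, so s·k^α = (n + δ)·k.
Dividing both sides by k: k^(1−α) = s / (n + δ).
k^0.56 = 0.40 / (0.029 + 0.113) = 0.40 / 0.142 = 2.8169
k* = 2.8169^(1/0.56) ≈ 6.3557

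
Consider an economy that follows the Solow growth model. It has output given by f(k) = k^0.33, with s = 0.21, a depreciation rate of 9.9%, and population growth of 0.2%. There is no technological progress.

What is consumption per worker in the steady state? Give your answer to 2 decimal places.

In steady state, investment equals break-even investment: s·k^α = (n + δ)·k.
Rearranging, k^(1−α) = s / (n + δ).
k^0.67 = 0.21 / (0.002 + 0.099) = 0.21 / 0.101 = 2.0792
k* = 2.0792^(1/0.67) ≈ 2.9818
y* = (k*)^α = 2.9818^0.33 ≈ 1.4341
c* = (1 − s)·y* = (1 − 0.21) × 1.4341 ≈ 1.1329

c* ≈ 1.13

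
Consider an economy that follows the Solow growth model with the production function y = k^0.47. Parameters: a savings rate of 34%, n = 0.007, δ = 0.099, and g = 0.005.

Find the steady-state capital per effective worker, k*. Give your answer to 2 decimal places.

k* ≈ 8.27

Steady state requires s·f(k) = (n + g + δ)·k, i.e. s·k^α = (n + g + δ)·k.
Dividing both sides by k: k^(1−α) = s / (n + g + δ).
k^0.53 = 0.34 / (0.007 + 0.005 + 0.099) = 0.34 / 0.111 = 3.0631
k* = 3.0631^(1/0.53) ≈ 8.2658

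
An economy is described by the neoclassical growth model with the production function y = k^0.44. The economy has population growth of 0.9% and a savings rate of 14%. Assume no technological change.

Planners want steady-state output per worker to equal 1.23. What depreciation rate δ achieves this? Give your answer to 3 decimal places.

δ ≈ 0.099

In steady state, investment equals break-even investment: s·k^α = (n + δ)·k.
Since y* = [s/(n + δ)]^(α/(1−α)), we have s/(n + δ) = (y*)^((1−α)/α) = 1.23^1.2727 = 1.3014.
Therefore n + δ = s / 1.3014 = 0.14 / 1.3014 = 0.1076, so δ = 0.1076 − 0.009 = 0.0986.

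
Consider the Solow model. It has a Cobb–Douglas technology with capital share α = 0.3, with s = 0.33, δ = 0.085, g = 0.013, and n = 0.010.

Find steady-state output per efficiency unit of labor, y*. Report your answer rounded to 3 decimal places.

y* ≈ 1.614

Steady state requires s·f(k) = (n + g + δ)·k, i.e. s·k^α = (n + g + δ)·k.
Dividing both sides by k: k^(1−α) = s / (n + g + δ).
k^0.7 = 0.33 / (0.010 + 0.013 + 0.085) = 0.33 / 0.108 = 3.0556
k* = 3.0556^(1/0.7) ≈ 4.9317
y* = (k*)^α = 4.9317^0.3 ≈ 1.6140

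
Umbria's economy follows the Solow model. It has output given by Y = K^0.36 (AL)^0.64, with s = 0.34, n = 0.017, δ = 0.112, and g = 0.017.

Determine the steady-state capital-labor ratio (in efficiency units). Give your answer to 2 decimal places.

k* ≈ 3.75

Steady state requires s·f(k) = (n + g + δ)·k, i.e. s·k^α = (n + g + δ)·k.
Dividing both sides by k: k^(1−α) = s / (n + g + δ).
k^0.64 = 0.34 / (0.017 + 0.017 + 0.112) = 0.34 / 0.146 = 2.3288
k* = 2.3288^(1/0.64) ≈ 3.7467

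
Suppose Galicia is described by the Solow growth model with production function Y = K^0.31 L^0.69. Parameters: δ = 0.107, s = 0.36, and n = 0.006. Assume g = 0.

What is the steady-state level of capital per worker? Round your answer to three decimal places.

k* ≈ 5.362

Steady state requires s·f(k) = (n + δ)·k, i.e. s·k^α = (n + δ)·k.
Dividing both sides by k: k^(1−α) = s / (n + δ).
k^0.69 = 0.36 / (0.006 + 0.107) = 0.36 / 0.113 = 3.1858
k* = 3.1858^(1/0.69) ≈ 5.3617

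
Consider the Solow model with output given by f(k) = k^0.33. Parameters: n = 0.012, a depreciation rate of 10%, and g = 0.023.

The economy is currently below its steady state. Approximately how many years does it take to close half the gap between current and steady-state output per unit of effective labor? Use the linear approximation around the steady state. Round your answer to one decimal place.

Near the steady state the convergence rate is λ = (1 − α)(n + g + δ).
λ = (1 − 0.33) × 0.135 = 0.67 × 0.135 = 0.09045
Half-life = ln 2 / λ = 0.6931 / 0.09045 ≈ 7.66 years

half-life ≈ 7.7 years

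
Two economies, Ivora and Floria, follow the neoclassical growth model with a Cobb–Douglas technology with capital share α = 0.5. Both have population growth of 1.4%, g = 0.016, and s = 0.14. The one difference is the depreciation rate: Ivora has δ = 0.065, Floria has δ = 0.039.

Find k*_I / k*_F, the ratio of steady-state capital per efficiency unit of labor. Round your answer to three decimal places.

Steady-state k* = [s/(n + g + δ)]^(1/(1−α)), so the ratio is [ (s_I/(n + g + δ)_I) / (s_F/(n + g + δ)_F) ]^2.
s_I/(n + g + δ)_I = 0.14/0.095 = 1.4737; s_F/(n + g + δ)_F = 0.14/0.069 = 2.0290.
Ratio = (1.4737/2.0290)^2 = 0.7263^2 ≈ 0.5275

k*_I / k*_F ≈ 0.528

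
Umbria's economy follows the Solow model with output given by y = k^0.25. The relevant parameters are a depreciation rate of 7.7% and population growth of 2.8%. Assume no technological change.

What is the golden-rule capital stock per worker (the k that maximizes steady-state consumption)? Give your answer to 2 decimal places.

The golden rule sets f'(k) = n + δ, i.e. α·k^(α−1) = n + δ.
So k^(1−α) = α / (n + δ) = 0.25 / 0.105 = 2.3810.
k_gold = 2.3810^(1/0.75) ≈ 3.1794

k_gold ≈ 3.18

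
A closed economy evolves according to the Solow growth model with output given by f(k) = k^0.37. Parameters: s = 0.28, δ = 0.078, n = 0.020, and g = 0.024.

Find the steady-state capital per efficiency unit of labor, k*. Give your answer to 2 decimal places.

k* ≈ 3.74

In steady state, investment equals break-even investment: s·k^α = (n + g + δ)·k.
Rearranging, k^(1−α) = s / (n + g + δ).
k^0.63 = 0.28 / (0.020 + 0.024 + 0.078) = 0.28 / 0.122 = 2.2951
k* = 2.2951^(1/0.63) ≈ 3.7385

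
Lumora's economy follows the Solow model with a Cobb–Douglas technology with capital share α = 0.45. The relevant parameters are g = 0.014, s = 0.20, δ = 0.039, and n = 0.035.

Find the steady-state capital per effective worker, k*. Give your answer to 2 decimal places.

At the steady state, Δk = 0, so s·k^α = (n + g + δ)·k.
Rearranging, k^(1−α) = s / (n + g + δ).
k^0.55 = 0.20 / (0.035 + 0.014 + 0.039) = 0.20 / 0.088 = 2.2727
k* = 2.2727^(1/0.55) ≈ 4.4490

k* ≈ 4.45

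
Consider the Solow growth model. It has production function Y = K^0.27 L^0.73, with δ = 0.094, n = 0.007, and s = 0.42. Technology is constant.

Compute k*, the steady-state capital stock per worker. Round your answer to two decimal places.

At the steady state, Δk = 0, so s·k^α = (n + δ)·k.
Rearranging, k^(1−α) = s / (n + δ).
k^0.73 = 0.42 / (0.007 + 0.094) = 0.42 / 0.101 = 4.1584
k* = 4.1584^(1/0.73) ≈ 7.0444

k* ≈ 7.04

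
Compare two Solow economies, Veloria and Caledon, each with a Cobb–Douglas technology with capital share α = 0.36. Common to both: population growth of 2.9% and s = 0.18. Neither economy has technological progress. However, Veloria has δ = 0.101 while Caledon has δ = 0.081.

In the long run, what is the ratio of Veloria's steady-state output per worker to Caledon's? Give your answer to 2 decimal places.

Steady-state y* = [s/(n + δ)]^(α/(1−α)), so the ratio is [ (s_V/(n + δ)_V) / (s_C/(n + δ)_C) ]^0.5625.
s_V/(n + δ)_V = 0.18/0.130 = 1.3846; s_C/(n + δ)_C = 0.18/0.110 = 1.6364.
Ratio = (1.3846/1.6364)^0.5625 = 0.8461^0.5625 ≈ 0.9103

ratio ≈ 0.91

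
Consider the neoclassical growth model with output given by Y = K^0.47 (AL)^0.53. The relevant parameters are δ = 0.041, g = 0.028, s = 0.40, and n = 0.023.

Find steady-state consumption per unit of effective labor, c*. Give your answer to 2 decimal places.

c* = 2.21

In steady state, investment equals break-even investment: s·k^α = (n + g + δ)·k.
Dividing both sides by k: k^(1−α) = s / (n + g + δ).
k^0.53 = 0.40 / (0.023 + 0.028 + 0.041) = 0.40 / 0.092 = 4.3478
k* = 4.3478^(1/0.53) ≈ 16.0060
y* = (k*)^α = 16.0060^0.47 ≈ 3.6814
c* = (1 − s)·y* = (1 − 0.40) × 3.6814 ≈ 2.2088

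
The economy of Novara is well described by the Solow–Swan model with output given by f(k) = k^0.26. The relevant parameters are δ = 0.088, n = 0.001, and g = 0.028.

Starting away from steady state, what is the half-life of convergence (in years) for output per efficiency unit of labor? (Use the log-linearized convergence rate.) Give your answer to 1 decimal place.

about 8.0 years

Near the steady state the convergence rate is λ = (1 − α)(n + g + δ).
λ = (1 − 0.26) × 0.117 = 0.74 × 0.117 = 0.08658
Half-life = ln 2 / λ = 0.6931 / 0.08658 ≈ 8.01 years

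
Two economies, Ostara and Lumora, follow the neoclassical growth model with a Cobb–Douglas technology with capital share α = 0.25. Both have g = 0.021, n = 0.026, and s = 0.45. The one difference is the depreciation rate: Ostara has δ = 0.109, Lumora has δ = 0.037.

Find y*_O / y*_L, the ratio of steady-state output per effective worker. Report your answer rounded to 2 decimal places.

Steady-state y* = [s/(n + g + δ)]^(α/(1−α)), so the ratio is [ (s_O/(n + g + δ)_O) / (s_L/(n + g + δ)_L) ]^0.3333.
s_O/(n + g + δ)_O = 0.45/0.156 = 2.8846; s_L/(n + g + δ)_L = 0.45/0.084 = 5.3571.
Ratio = (2.8846/5.3571)^0.3333 = 0.5385^0.3333 ≈ 0.8136

ratio ≈ 0.81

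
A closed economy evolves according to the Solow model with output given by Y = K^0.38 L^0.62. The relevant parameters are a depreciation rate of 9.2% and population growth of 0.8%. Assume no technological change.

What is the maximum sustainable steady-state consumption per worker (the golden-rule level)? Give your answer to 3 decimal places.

At the golden rule, f'(k) = n + δ, so α·k^(α−1) = n + δ and k_gold = (α/(n + δ))^(1/(1−α)).
k_gold = (0.38/0.100)^(1/0.62) = 3.8000^1.6129 ≈ 8.6126
c_gold = f(k_gold) − (n + δ)·k_gold = 2.2665 − 0.100×8.6126 ≈ 1.4052

c_gold ≈ 1.405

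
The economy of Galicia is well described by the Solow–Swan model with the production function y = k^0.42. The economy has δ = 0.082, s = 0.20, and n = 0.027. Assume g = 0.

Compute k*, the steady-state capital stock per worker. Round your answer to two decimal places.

In steady state, investment equals break-even investment: s·k^α = (n + δ)·k.
Dividing both sides by k: k^(1−α) = s / (n + δ).
k^0.58 = 0.20 / (0.027 + 0.082) = 0.20 / 0.109 = 1.8349
k* = 1.8349^(1/0.58) ≈ 2.8478

k* ≈ 2.85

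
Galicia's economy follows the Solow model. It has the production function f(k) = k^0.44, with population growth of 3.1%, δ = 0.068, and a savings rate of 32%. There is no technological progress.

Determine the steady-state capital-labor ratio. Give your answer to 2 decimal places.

k* ≈ 8.13

At the steady state, Δk = 0, so s·k^α = (n + δ)·k.
Dividing both sides by k: k^(1−α) = s / (n + δ).
k^0.56 = 0.32 / (0.031 + 0.068) = 0.32 / 0.099 = 3.2323
k* = 3.2323^(1/0.56) ≈ 8.1254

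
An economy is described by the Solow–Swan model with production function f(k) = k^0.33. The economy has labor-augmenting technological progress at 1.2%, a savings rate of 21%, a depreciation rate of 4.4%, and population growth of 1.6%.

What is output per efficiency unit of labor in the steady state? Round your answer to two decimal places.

y* = 1.69

In steady state, investment equals break-even investment: s·k^α = (n + g + δ)·k.
Dividing both sides by k: k^(1−α) = s / (n + g + δ).
k^0.67 = 0.21 / (0.016 + 0.012 + 0.044) = 0.21 / 0.072 = 2.9167
k* = 2.9167^(1/0.67) ≈ 4.9416
y* = (k*)^α = 4.9416^0.33 ≈ 1.6942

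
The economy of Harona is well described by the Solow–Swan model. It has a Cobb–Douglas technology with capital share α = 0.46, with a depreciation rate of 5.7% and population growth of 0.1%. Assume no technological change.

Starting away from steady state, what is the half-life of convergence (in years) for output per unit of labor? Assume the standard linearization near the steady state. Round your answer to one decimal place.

about 22.1 years

Near the steady state the convergence rate is λ = (1 − α)(n + δ).
λ = (1 − 0.46) × 0.058 = 0.54 × 0.058 = 0.03132
Half-life = ln 2 / λ = 0.6931 / 0.03132 ≈ 22.13 years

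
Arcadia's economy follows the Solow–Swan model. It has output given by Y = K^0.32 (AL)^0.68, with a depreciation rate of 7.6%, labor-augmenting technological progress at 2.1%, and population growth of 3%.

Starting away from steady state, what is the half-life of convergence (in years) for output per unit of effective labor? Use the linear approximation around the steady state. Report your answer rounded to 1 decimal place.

Near the steady state the convergence rate is λ = (1 − α)(n + g + δ).
λ = (1 − 0.32) × 0.127 = 0.68 × 0.127 = 0.08636
Half-life = ln 2 / λ = 0.6931 / 0.08636 ≈ 8.03 years

half-life ≈ 8.0 years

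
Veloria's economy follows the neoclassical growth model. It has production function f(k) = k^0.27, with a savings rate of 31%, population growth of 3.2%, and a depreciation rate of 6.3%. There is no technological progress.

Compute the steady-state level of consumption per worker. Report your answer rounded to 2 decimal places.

c* ≈ 1.07

At the steady state, Δk = 0, so s·k^α = (n + δ)·k.
Rearranging, k^(1−α) = s / (n + δ).
k^0.73 = 0.31 / (0.032 + 0.063) = 0.31 / 0.095 = 3.2632
k* = 3.2632^(1/0.73) ≈ 5.0538
y* = (k*)^α = 5.0538^0.27 ≈ 1.5487
c* = (1 − s)·y* = (1 − 0.31) × 1.5487 ≈ 1.0686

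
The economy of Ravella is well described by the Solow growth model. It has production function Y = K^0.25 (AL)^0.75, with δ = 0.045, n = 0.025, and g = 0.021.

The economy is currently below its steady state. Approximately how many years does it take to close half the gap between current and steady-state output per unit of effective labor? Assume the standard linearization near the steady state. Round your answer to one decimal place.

about 10.2 years

Near the steady state the convergence rate is λ = (1 − α)(n + g + δ).
λ = (1 − 0.25) × 0.091 = 0.75 × 0.091 = 0.06825
Half-life = ln 2 / λ = 0.6931 / 0.06825 ≈ 10.16 years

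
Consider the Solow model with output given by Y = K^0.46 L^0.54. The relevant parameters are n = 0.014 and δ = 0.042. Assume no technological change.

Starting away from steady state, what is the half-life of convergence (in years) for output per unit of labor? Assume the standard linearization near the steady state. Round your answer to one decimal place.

Near the steady state the convergence rate is λ = (1 − α)(n + δ).
λ = (1 − 0.46) × 0.056 = 0.54 × 0.056 = 0.03024
Half-life = ln 2 / λ = 0.6931 / 0.03024 ≈ 22.92 years

half-life ≈ 22.9 years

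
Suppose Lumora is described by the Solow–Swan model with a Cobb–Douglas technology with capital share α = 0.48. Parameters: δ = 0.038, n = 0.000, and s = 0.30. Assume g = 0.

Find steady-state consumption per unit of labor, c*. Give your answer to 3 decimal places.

At the steady state, Δk = 0, so s·k^α = (n + δ)·k.
Dividing both sides by k: k^(1−α) = s / (n + δ).
k^0.52 = 0.30 / (0.000 + 0.038) = 0.30 / 0.038 = 7.8947
k* = 7.8947^(1/0.52) ≈ 53.1674
y* = (k*)^α = 53.1674^0.48 ≈ 6.7346
c* = (1 − s)·y* = (1 − 0.30) × 6.7346 ≈ 4.7142

c* ≈ 4.714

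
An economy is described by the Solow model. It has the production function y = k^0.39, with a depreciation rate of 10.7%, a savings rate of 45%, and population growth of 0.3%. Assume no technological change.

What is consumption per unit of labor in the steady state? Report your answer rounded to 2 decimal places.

In steady state, investment equals break-even investment: s·k^α = (n + δ)·k.
Dividing both sides by k: k^(1−α) = s / (n + δ).
k^0.61 = 0.45 / (0.003 + 0.107) = 0.45 / 0.110 = 4.0909
k* = 4.0909^(1/0.61) ≈ 10.0689
y* = (k*)^α = 10.0689^0.39 ≈ 2.4613
c* = (1 − s)·y* = (1 − 0.45) × 2.4613 ≈ 1.3537

c* ≈ 1.35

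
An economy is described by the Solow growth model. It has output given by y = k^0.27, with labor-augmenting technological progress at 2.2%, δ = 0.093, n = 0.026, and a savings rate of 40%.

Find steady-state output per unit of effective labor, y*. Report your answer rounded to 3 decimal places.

y* ≈ 1.471

Steady state requires s·f(k) = (n + g + δ)·k, i.e. s·k^α = (n + g + δ)·k.
Dividing both sides by k: k^(1−α) = s / (n + g + δ).
k^0.73 = 0.40 / (0.026 + 0.022 + 0.093) = 0.40 / 0.141 = 2.8369
k* = 2.8369^(1/0.73) ≈ 4.1719
y* = (k*)^α = 4.1719^0.27 ≈ 1.4706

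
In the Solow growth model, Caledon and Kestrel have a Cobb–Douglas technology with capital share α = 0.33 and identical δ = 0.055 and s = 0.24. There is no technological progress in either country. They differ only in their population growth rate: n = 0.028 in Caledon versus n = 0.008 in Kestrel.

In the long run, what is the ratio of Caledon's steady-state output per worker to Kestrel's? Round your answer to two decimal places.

Steady-state y* = [s/(n + δ)]^(α/(1−α)), so the ratio is [ (s_C/(n + δ)_C) / (s_K/(n + δ)_K) ]^0.4925.
s_C/(n + δ)_C = 0.24/0.083 = 2.8916; s_K/(n + δ)_K = 0.24/0.063 = 3.8095.
Ratio = (2.8916/3.8095)^0.4925 = 0.7590^0.4925 ≈ 0.8730

ratio ≈ 0.87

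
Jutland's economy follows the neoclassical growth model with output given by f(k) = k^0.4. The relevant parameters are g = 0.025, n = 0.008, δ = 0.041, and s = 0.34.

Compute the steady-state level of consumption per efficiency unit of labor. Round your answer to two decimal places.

Steady state requires s·f(k) = (n + g + δ)·k, i.e. s·k^α = (n + g + δ)·k.
Dividing both sides by k: k^(1−α) = s / (n + g + δ).
k^0.6 = 0.34 / (0.008 + 0.025 + 0.041) = 0.34 / 0.074 = 4.5946
k* = 4.5946^(1/0.6) ≈ 12.6983
y* = (k*)^α = 12.6983^0.4 ≈ 2.7637
c* = (1 − s)·y* = (1 − 0.34) × 2.7637 ≈ 1.8240

c* = 1.82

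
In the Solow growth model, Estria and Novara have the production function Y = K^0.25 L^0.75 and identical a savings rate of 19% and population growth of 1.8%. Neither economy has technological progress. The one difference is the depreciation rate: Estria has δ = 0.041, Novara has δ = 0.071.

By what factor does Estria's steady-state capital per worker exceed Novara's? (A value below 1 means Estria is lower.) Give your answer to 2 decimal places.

Steady-state k* = [s/(n + δ)]^(1/(1−α)), so the ratio is [ (s_E/(n + δ)_E) / (s_N/(n + δ)_N) ]^1.3333.
s_E/(n + δ)_E = 0.19/0.059 = 3.2203; s_N/(n + δ)_N = 0.19/0.089 = 2.1348.
Ratio = (3.2203/2.1348)^1.3333 = 1.5085^1.3333 ≈ 1.7300

ratio ≈ 1.73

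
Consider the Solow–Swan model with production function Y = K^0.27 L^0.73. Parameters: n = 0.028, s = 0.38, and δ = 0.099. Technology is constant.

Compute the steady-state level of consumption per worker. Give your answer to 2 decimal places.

c* = 0.93

Steady state requires s·f(k) = (n + δ)·k, i.e. s·k^α = (n + δ)·k.
Dividing both sides by k: k^(1−α) = s / (n + δ).
k^0.73 = 0.38 / (0.028 + 0.099) = 0.38 / 0.127 = 2.9921
k* = 2.9921^(1/0.73) ≈ 4.4877
y* = (k*)^α = 4.4877^0.27 ≈ 1.4998
c* = (1 − s)·y* = (1 − 0.38) × 1.4998 ≈ 0.9299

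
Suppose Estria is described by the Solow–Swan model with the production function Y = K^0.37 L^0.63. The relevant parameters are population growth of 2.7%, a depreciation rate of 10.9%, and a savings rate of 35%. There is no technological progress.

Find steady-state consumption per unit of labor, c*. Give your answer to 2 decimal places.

Steady state requires s·f(k) = (n + δ)·k, i.e. s·k^α = (n + δ)·k.
Dividing both sides by k: k^(1−α) = s / (n + δ).
k^0.63 = 0.35 / (0.027 + 0.109) = 0.35 / 0.136 = 2.5735
k* = 2.5735^(1/0.63) ≈ 4.4836
y* = (k*)^α = 4.4836^0.37 ≈ 1.7422
c* = (1 − s)·y* = (1 − 0.35) × 1.7422 ≈ 1.1324

c* = 1.13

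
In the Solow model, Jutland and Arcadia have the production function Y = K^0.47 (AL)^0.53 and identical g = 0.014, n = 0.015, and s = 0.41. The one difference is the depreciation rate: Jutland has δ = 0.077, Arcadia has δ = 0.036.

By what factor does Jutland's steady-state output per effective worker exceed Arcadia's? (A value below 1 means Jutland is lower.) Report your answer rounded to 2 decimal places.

ratio ≈ 0.65

Steady-state y* = [s/(n + g + δ)]^(α/(1−α)), so the ratio is [ (s_J/(n + g + δ)_J) / (s_A/(n + g + δ)_A) ]^0.8868.
s_J/(n + g + δ)_J = 0.41/0.106 = 3.8679; s_A/(n + g + δ)_A = 0.41/0.065 = 6.3077.
Ratio = (3.8679/6.3077)^0.8868 = 0.6132^0.8868 ≈ 0.6481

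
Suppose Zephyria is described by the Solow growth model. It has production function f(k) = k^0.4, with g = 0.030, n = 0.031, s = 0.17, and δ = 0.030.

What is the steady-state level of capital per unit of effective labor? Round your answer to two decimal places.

k* = 2.83

At the steady state, Δk = 0, so s·k^α = (n + g + δ)·k.
Dividing both sides by k: k^(1−α) = s / (n + g + δ).
k^0.6 = 0.17 / (0.031 + 0.030 + 0.030) = 0.17 / 0.091 = 1.8681
k* = 1.8681^(1/0.6) ≈ 2.8336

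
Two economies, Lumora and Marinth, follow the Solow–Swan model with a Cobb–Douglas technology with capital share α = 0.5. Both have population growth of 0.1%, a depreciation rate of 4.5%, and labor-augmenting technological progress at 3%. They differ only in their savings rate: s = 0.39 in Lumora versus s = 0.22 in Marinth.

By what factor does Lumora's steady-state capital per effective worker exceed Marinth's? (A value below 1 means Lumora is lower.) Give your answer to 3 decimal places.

Steady-state k* = [s/(n + g + δ)]^(1/(1−α)), so the ratio is [ (s_L/(n + g + δ)_L) / (s_M/(n + g + δ)_M) ]^2.
s_L/(n + g + δ)_L = 0.39/0.076 = 5.1316; s_M/(n + g + δ)_M = 0.22/0.076 = 2.8947.
Ratio = (5.1316/2.8947)^2 = 1.7728^2 ≈ 3.1428

k*_L / k*_M ≈ 3.143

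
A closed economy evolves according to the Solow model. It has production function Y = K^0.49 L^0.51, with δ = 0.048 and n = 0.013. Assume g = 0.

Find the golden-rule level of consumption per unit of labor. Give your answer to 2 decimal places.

At the golden rule, f'(k) = n + δ, so α·k^(α−1) = n + δ and k_gold = (α/(n + δ))^(1/(1−α)).
k_gold = (0.49/0.061)^(1/0.51) = 8.0328^1.9608 ≈ 59.4652
c_gold = f(k_gold) − (n + δ)·k_gold = 7.4027 − 0.061×59.4652 ≈ 3.7753

c_gold ≈ 3.78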